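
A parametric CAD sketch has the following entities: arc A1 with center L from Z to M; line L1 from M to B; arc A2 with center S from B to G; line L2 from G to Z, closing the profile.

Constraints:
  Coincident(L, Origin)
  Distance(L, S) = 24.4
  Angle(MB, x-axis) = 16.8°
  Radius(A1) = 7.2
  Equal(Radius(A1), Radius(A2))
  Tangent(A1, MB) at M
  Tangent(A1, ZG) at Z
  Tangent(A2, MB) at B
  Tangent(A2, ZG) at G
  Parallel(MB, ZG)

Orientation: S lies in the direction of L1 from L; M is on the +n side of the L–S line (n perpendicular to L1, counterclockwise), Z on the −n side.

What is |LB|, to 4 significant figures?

25.44

Tangency of A1 to both parallel lines with radius 7.2 puts M and Z at L ± 7.2·n: M = (-2.081, 6.893), Z = (2.081, -6.893). Equal radii place B and G the same way about S: B = S + 7.2·n = (21.28, 13.95), G = S − 7.2·n = (25.44, 0.1597). Then |LB| = |B − L| = 25.44.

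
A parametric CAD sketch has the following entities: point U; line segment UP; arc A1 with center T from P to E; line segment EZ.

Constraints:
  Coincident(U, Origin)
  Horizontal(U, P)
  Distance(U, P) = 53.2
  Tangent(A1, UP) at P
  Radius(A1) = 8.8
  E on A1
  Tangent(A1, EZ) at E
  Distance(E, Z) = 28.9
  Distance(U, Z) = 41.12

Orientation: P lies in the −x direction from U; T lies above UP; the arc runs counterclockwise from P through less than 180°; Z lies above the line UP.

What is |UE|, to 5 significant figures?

46.014

Checks: |TE| = 8.800 ✓; ∠(TE, EZ) = 90.00° ✓; |EZ| = 28.90 ✓; |UZ| = 41.12 ✓.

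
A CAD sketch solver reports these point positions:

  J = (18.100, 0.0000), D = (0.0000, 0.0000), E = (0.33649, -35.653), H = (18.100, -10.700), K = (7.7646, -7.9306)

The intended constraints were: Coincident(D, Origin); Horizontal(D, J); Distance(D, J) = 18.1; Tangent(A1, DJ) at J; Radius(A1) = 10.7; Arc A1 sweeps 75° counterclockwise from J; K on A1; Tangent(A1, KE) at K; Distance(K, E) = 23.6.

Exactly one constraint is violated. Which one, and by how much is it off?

Distance(K, E) = 23.6 — off by 5.10.

D = (0.00, 0.00) ✓; D.y = 0.00, J.y = 0.00 ✓; |DJ| = 18.10 ✓; ∠(HJ, JD) = 90.00° ✓; |HJ| = 10.70 ✓; bearing(H→K) − bearing(H→J) = 75.00° ✓; |HK| = 10.70 ✓; ∠(HK, KE) = 90.00° ✓; |KE| = 28.70 ✗.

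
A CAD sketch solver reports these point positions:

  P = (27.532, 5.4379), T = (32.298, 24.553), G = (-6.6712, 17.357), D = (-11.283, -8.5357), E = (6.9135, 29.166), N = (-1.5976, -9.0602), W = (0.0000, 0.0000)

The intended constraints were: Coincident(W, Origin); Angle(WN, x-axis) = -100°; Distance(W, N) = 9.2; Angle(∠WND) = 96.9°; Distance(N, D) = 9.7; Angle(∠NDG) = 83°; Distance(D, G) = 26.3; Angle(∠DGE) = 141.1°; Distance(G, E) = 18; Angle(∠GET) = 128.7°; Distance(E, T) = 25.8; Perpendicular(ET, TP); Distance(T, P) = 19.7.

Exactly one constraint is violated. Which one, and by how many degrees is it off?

Perpendicular(ET, TP) — off by 3.70°.

W = (0.00, 0.00) ✓; WN at -100.0° ✓; |WN| = 9.200 ✓; ∠WND = 96.90° ✓; |ND| = 9.700 ✓; ∠NDG = 83.00° ✓; |DG| = 26.30 ✓; ∠DGE = 141.1° ✓; |GE| = 18.00 ✓; ∠GET = 128.7° ✓; |ET| = 25.80 ✓; ∠(ET, TP) = 93.70° ✗; |TP| = 19.70 ✓.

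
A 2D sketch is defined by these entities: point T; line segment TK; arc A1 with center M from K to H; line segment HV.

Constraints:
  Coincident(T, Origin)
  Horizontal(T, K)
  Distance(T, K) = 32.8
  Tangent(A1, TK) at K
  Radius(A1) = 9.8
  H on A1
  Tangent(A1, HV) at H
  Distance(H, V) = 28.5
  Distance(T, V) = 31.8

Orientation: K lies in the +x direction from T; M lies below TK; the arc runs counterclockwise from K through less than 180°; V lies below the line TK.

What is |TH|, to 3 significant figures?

24.7

T is at the origin; T and K share the same y with |TK| = 32.8 and K on the +x side, so K = (32.8, 0.00). Since A1 is tangent to TK there, MK ⟂ TK, so M = K + (0, -9.8) = (32.8, -9.80). Since MH ⟂ HV (tangency), |MV| = √(9.8² + 28.5²) = 30.1 regardless of where H sits on A1. So V lies on both circle(T, 31.8) and circle(M, 30.1); the below-TK intersection is V = (10.5, -30.0). H is the foot of the tangent from V: H = (24.2, -5.07).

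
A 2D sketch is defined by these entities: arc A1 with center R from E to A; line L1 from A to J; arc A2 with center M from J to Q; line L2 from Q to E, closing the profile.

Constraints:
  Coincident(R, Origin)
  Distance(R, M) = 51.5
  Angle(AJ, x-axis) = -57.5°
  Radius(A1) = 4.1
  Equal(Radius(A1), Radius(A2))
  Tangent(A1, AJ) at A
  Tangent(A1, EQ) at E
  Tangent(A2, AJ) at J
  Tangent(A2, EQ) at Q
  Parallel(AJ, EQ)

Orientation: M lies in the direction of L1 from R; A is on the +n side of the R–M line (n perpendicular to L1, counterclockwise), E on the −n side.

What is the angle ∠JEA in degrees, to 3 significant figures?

81.0°

Tangency of A1 to both parallel lines with radius 4.1 puts A and E at R ± 4.1·n: A = (3.46, 2.20), E = (-3.46, -2.20). Equal radii place J and Q the same way about M: J = M + 4.1·n = (31.1, -41.2), Q = M − 4.1·n = (24.2, -45.6). Then cos ∠JEA = EJ·EA / (|EJ||EA|), giving 81.0°.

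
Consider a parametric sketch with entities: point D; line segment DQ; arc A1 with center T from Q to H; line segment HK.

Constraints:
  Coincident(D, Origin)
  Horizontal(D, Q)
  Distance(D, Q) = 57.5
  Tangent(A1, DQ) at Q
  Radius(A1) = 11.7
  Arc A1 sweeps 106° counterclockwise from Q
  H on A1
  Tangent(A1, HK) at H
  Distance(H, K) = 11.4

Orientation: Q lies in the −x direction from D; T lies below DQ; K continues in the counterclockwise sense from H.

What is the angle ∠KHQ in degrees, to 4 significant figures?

127.0°

On A1, Q sits at bearing 90° from T; a 106° counterclockwise sweep puts H at bearing 196°, so H = T + 11.7·(cos 196°, sin 196°) = (-68.75, -14.92). The tangent condition forces TH to be normal to HK, so HK runs along (−sin 196°, cos 196°); with |HK| = 11.4, K = (-65.60, -25.88). Then cos ∠KHQ = HK·HQ / (|HK||HQ|), giving 127.0°.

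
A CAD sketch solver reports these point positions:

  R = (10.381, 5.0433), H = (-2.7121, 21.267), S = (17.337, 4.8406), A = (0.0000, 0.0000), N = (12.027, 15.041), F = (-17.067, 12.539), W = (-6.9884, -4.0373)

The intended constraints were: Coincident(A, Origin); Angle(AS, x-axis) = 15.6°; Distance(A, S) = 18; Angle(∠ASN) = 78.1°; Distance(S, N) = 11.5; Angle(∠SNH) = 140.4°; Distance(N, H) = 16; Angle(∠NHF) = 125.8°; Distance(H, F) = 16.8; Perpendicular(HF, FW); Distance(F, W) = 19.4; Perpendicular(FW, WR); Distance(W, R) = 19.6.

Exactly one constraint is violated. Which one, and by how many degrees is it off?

Perpendicular(FW, WR) — off by 3.70°.

A = (0.00, 0.00) ✓; AS at 15.60° ✓; |AS| = 18.00 ✓; ∠ASN = 78.10° ✓; |SN| = 11.50 ✓; ∠SNH = 140.4° ✓; |NH| = 16.00 ✓; ∠NHF = 125.8° ✓; |HF| = 16.80 ✓; ∠(HF, FW) = 90.00° ✓; |FW| = 19.40 ✓; ∠(FW, WR) = 86.30° ✗; |WR| = 19.60 ✓.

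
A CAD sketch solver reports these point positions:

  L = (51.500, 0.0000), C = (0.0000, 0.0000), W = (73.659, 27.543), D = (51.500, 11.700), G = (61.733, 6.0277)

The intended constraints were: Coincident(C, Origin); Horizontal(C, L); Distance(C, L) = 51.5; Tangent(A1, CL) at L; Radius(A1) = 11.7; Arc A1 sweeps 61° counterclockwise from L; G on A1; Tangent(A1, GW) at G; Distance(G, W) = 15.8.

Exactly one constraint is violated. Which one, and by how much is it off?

Distance(G, W) = 15.8 — off by 8.80.

C = (0.00, 0.00) ✓; C.y = 0.00, L.y = 0.00 ✓; |CL| = 51.50 ✓; ∠(DL, LC) = 90.00° ✓; |DL| = 11.70 ✓; bearing(D→G) − bearing(D→L) = 61.00° ✓; |DG| = 11.70 ✓; ∠(DG, GW) = 90.00° ✓; |GW| = 24.60 ✗.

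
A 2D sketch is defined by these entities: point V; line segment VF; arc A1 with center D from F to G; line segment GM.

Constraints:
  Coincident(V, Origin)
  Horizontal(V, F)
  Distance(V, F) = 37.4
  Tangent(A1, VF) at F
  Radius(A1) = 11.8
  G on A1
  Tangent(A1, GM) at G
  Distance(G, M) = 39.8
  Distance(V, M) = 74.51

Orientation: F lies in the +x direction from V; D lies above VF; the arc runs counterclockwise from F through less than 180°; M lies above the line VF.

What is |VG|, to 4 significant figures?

49.93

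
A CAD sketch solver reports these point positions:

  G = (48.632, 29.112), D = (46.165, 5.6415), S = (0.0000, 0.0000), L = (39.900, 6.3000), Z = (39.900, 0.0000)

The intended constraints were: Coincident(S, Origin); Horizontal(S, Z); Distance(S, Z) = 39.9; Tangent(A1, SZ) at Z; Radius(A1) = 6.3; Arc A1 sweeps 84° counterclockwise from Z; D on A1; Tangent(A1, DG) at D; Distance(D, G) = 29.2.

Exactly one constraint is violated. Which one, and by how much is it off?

Distance(D, G) = 29.2 — off by 5.60.

S = (0.00, 0.00) ✓; S.y = 0.00, Z.y = 0.00 ✓; |SZ| = 39.90 ✓; ∠(LZ, ZS) = 90.00° ✓; |LZ| = 6.300 ✓; bearing(L→D) − bearing(L→Z) = 84.00° ✓; |LD| = 6.300 ✓; ∠(LD, DG) = 90.00° ✓; |DG| = 23.60 ✗.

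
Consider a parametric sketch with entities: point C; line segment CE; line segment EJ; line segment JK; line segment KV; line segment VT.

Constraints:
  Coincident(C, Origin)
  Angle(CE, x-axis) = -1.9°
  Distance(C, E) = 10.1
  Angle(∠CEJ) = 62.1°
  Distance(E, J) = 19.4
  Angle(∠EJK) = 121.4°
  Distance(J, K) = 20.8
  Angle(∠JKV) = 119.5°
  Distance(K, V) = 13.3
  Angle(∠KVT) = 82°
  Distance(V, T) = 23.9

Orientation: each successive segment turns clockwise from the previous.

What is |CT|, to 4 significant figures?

6.032

C is at the origin; CE runs at -1.9° with length 10.1, so E = (10.09, -0.3349). ∠CEJ = 62.1° gives EJ at -119.8° from the x-axis; with |EJ| = 19.4, J = (0.4532, -17.17). ∠EJK = 121.4° gives JK at -178.4° from the x-axis; with |JK| = 20.8, K = (-20.34, -17.75). ∠JKV = 119.5° gives KV at 121.1° from the x-axis; with |KV| = 13.3, V = (-27.21, -6.362). ∠KVT = 82.0° gives VT at 23.10° from the x-axis; with |VT| = 23.9, T = (-5.225, 3.015). Then |CT| = |T − C| = 6.032.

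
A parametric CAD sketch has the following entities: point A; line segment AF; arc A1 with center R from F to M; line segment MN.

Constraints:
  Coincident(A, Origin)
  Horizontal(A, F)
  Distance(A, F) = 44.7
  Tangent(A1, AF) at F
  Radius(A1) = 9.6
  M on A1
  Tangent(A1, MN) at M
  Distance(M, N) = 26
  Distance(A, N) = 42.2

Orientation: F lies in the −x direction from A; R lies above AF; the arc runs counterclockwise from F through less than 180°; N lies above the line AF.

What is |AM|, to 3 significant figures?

36.2

Checks: |RM| = 9.600 ✓; ∠(RM, MN) = 90.00° ✓; |MN| = 26.00 ✓; |AN| = 42.20 ✓.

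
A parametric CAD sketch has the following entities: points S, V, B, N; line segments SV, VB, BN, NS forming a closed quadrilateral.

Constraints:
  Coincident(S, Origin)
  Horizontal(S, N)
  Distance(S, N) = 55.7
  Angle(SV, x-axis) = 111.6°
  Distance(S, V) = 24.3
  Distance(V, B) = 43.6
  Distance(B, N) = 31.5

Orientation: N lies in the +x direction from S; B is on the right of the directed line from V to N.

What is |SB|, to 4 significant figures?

25.18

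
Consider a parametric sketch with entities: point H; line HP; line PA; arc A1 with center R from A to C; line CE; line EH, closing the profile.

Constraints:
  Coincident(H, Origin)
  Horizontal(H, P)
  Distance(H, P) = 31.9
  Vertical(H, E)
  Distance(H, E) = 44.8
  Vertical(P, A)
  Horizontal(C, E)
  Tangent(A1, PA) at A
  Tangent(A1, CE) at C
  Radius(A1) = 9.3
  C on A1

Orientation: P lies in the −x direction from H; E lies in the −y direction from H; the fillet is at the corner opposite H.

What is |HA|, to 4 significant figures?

47.73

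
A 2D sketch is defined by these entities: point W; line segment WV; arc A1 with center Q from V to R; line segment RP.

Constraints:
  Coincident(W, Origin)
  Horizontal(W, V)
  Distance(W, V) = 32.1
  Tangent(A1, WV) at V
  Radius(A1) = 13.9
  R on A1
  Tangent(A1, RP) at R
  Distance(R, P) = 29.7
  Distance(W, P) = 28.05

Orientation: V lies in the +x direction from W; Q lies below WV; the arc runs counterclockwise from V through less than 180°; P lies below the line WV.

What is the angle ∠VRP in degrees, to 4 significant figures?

154.8°

W is at the origin; WV is horizontal with |WV| = 32.1 and V on the +x side, so V = (32.10, 0.000). The tangent condition forces QV to be normal to WV, so Q = V + (0, -13.9) = (32.10, -13.90). Since QR ⟂ RP (tangency), |QP| = √(13.9² + 29.7²) = 32.79 regardless of where R sits on A1. So P lies on both circle(W, 28.05) and circle(Q, 32.79); the below-WV intersection is P = (2.467, -27.94). R is the foot of the tangent from P: R = (21.38, -5.046).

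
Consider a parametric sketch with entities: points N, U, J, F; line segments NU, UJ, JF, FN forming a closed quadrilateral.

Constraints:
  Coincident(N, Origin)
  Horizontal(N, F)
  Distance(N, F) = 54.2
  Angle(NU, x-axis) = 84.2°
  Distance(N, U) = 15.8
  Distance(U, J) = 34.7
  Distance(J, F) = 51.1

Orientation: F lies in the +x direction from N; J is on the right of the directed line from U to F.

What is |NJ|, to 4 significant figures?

19.76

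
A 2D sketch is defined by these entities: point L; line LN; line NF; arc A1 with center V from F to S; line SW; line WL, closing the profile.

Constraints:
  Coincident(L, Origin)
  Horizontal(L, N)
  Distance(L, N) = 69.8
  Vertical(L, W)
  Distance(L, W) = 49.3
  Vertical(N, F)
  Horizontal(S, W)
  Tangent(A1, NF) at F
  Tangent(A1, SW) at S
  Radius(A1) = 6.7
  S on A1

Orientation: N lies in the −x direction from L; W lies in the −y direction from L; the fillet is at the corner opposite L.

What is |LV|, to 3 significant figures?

76.1

L is at the origin; LN is horizontal with |LN| = 69.8 and N on the −x side, so N = (-69.8, 0.00). L and W share the same x with |LW| = 49.3 and W on the −y side, so W = (0.00, -49.3). The virtual corner opposite L is at (-69.8, -49.3). Since A1 is tangent to NF there, VF ⟂ NF and tangency of A1 to SW means the radius VS is perpendicular to SW, with radius 6.7, so the center V sits 6.7 in from both sides at V = (-63.1, -42.6). Then |LV| = |V − L| = 76.1.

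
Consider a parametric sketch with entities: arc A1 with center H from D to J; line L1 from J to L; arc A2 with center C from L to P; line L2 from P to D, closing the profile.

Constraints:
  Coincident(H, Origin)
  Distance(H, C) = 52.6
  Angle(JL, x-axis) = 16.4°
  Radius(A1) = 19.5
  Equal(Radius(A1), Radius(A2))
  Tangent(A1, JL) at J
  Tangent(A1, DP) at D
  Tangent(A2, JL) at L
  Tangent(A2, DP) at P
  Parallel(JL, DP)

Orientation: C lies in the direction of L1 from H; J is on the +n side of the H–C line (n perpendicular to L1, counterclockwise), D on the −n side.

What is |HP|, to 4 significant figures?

56.10

The slot axis is L1's direction at 16.4°, so u = (cos 16.4°, sin 16.4°) = (0.9593, 0.2823) and n = (−sin 16.4°, cos 16.4°) = (-0.2823, 0.9593). H is at the origin and C lies 52.6 along u from H, so C = 52.6·u = (50.46, 14.85). Tangency of A1 to both parallel lines with radius 19.5 puts J and D at H ± 19.5·n: J = (-5.506, 18.71), D = (5.506, -18.71). Equal radii place L and P the same way about C: L = C + 19.5·n = (44.95, 33.56), P = C − 19.5·n = (55.97, -3.855). Then |HP| = |P − H| = 56.10.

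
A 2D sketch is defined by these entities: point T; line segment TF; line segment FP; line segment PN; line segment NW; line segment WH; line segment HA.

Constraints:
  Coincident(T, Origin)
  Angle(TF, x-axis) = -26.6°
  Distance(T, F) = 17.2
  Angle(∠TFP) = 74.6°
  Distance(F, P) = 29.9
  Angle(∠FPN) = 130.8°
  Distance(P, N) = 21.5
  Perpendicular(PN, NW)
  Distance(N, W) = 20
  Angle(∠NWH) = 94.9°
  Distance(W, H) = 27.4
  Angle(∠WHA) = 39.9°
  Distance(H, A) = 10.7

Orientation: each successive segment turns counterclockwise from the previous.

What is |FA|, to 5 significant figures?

22.723

T is at the origin; TF runs at -26.6° with length 17.2, so F = (15.379, -7.7015). ∠TFP = 74.6° gives FP at 78.800° from the x-axis; with |FP| = 29.9, P = (21.187, 21.629). ∠FPN = 130.8° gives PN at 128.00° from the x-axis; with |PN| = 21.5, N = (7.9503, 38.571). The perpendicularity gives NW at right angles to PN, so NW runs at -142.00°; with |NW| = 20.0, W = (-7.8099, 26.258). ∠NWH = 94.9° gives WH at -56.900° from the x-axis; with |WH| = 27.4, H = (7.1533, 3.3046). ∠WHA = 39.9° gives HA at 83.200° from the x-axis; with |HA| = 10.7, A = (8.4202, 13.929). Then |FA| = |A − F| = 22.723.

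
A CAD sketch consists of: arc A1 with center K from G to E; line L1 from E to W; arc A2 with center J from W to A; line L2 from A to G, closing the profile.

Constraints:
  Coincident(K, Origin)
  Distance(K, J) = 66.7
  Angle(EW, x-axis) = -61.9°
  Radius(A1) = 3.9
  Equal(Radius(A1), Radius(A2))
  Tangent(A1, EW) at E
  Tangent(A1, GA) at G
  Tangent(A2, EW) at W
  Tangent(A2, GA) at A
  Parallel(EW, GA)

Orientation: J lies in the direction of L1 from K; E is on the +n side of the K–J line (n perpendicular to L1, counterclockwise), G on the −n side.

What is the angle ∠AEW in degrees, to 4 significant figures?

6.670°

The slot axis is L1's direction at -61.9°, so u = (cos -61.9°, sin -61.9°) = (0.4710, -0.8821) and n = (−sin -61.9°, cos -61.9°) = (0.8821, 0.4710). K is at the origin and J lies 66.7 along u from K, so J = 66.7·u = (31.42, -58.84). Tangency of A1 to both parallel lines with radius 3.9 puts E and G at K ± 3.9·n: E = (3.440, 1.837), G = (-3.440, -1.837). Equal radii place W and A the same way about J: W = J + 3.9·n = (34.86, -57.00), A = J − 3.9·n = (27.98, -60.67). Then cos ∠AEW = EA·EW / (|EA||EW|), giving 6.670°.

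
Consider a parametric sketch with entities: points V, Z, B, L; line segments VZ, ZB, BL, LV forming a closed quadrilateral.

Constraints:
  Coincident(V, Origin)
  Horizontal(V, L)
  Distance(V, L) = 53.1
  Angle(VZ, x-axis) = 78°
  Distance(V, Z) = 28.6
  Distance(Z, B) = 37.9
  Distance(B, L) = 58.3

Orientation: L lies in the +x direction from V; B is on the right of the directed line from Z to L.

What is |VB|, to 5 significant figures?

9.5988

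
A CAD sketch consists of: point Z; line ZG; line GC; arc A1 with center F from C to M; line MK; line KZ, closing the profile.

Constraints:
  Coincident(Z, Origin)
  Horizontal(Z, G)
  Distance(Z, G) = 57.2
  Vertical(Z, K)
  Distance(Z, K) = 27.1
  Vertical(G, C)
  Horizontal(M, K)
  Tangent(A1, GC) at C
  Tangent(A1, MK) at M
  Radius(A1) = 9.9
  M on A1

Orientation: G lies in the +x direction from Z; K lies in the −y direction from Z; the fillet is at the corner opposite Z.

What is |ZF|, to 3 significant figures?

50.3

ZK is vertical with |ZK| = 27.1 and K on the −y side, so K = (0.00, -27.1). The virtual corner opposite Z is at (57.2, -27.1). Tangency of A1 to GC means the radius FC is perpendicular to GC and tangency of A1 to MK means the radius FM is perpendicular to MK, with radius 9.9, so the center F sits 9.9 in from both sides at F = (47.3, -17.2). Then |ZF| = |F − Z| = 50.3.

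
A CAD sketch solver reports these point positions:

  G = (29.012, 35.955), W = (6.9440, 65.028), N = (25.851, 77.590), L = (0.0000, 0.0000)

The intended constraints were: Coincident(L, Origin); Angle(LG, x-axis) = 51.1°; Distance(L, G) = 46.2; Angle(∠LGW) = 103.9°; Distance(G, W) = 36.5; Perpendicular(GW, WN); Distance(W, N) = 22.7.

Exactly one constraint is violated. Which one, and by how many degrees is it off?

Perpendicular(GW, WN) — off by 3.60°.

L = (0.00, 0.00) ✓; LG at 51.10° ✓; |LG| = 46.20 ✓; ∠LGW = 103.9° ✓; |GW| = 36.50 ✓; ∠(GW, WN) = 93.60° ✗; |WN| = 22.70 ✓.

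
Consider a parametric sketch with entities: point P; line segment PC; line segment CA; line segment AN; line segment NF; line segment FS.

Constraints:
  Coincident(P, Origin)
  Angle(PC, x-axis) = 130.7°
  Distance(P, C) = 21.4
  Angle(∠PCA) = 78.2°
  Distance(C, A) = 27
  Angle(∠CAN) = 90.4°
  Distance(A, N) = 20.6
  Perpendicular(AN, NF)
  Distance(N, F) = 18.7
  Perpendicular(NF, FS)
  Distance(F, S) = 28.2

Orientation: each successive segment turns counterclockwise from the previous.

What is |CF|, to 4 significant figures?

22.38

∠CAN = 90.4° gives AN at -37.90° from the x-axis; with |AN| = 20.6, N = (-14.14, -17.85). AN ⟂ NF, so NF runs at 52.10°; with |NF| = 18.7, F = (-2.649, -3.095). Then |CF| = |F − C| = 22.38.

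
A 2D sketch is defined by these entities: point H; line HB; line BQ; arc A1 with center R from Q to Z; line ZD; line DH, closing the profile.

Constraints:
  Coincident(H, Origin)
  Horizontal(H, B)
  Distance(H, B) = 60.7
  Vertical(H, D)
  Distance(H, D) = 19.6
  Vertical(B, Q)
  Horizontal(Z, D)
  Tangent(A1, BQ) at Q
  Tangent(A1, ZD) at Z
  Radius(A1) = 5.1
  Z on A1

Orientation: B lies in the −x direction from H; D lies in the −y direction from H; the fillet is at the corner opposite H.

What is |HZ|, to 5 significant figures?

58.954

H is at the origin; H and B share the same y with |HB| = 60.7 and B on the −x side, so B = (-60.700, 0.0000). HD is vertical with |HD| = 19.6 and D on the −y side, so D = (0.0000, -19.600). The virtual corner opposite H is at (-60.700, -19.600). Since A1 is tangent to BQ there, RQ ⟂ BQ and the tangent condition forces RZ to be normal to ZD, with radius 5.1, so the center R sits 5.1 in from both sides at R = (-55.600, -14.500). That places the tangent points at Q = (-60.700, -14.500) on BQ and Z = (-55.600, -19.600) on ZD. Then |HZ| = |Z − H| = 58.954.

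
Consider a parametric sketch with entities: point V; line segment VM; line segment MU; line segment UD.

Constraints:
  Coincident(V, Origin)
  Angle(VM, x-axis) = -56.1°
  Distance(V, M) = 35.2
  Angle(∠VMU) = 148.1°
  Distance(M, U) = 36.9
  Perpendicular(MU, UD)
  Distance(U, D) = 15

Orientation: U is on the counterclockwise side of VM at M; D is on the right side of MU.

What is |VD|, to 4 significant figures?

74.76

V is at the origin; VM runs at -56.1° with length 35.2, so M = 35.2·(cos -56.1°, sin -56.1°) = (19.63, -29.22). ∠VMU = 148.1°, so MU runs at -56.1° + (180° − 148.1°) = -24.20° from the x-axis; with |MU| = 36.9, U = M + 36.9·(cos -24.20°, sin -24.20°) = (53.29, -44.34). The perpendicularity gives UD at right angles to MU; with |UD| = 15.0 on the right of MU, D = U + 15.0·(-0.4099, -0.9121) = (47.14, -58.02). Then |VD| = |D − V| = 74.76.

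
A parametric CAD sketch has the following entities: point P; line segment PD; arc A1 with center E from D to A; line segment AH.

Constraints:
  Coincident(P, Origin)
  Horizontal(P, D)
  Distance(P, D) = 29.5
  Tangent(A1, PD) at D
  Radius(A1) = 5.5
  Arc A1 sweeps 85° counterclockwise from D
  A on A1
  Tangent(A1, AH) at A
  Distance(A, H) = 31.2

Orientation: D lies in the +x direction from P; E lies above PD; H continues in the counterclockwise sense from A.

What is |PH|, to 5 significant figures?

52.197

P is at the origin; PD is horizontal with |PD| = 29.5 and D on the +x side, so D = (29.500, 0.0000). A1 meets PD tangentially, so ED is at right angles to PD, so E = D + (0, 5.5) = (29.500, 5.5000). On A1, D sits at bearing -90° from E; an 85° counterclockwise sweep puts A at bearing -5°, so A = E + 5.5·(cos -5°, sin -5°) = (34.979, 5.0206). The tangent condition forces EA to be normal to AH, so AH runs along (−sin -5°, cos -5°); with |AH| = 31.2, H = (37.698, 36.102). Then |PH| = |H − P| = 52.197.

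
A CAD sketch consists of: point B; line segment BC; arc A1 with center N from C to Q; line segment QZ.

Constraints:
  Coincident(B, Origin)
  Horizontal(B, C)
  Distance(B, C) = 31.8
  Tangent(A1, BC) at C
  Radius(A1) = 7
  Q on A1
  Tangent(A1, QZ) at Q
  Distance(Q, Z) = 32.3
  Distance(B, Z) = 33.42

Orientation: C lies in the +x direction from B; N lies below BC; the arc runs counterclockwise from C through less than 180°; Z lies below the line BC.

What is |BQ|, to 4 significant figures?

25.93

B is at the origin; B and C share the same y with |BC| = 31.8 and C on the +x side, so C = (31.80, 0.000). Since A1 is tangent to BC there, NC ⟂ BC, so N = C + (0, -7) = (31.80, -7.000). Since NQ ⟂ QZ (tangency), |NZ| = √(7.0² + 32.3²) = 33.05 regardless of where Q sits on A1. So Z lies on both circle(B, 33.42) and circle(N, 33.05); the below-BC intersection is Z = (10.04, -31.88). Q is the foot of the tangent from Z: Q = (25.67, -3.612).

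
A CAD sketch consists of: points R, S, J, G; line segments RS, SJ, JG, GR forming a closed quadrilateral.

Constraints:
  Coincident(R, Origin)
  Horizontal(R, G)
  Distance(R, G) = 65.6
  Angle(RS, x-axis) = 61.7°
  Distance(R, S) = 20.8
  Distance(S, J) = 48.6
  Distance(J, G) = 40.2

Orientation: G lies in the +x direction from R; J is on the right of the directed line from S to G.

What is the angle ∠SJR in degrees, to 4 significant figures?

25.11°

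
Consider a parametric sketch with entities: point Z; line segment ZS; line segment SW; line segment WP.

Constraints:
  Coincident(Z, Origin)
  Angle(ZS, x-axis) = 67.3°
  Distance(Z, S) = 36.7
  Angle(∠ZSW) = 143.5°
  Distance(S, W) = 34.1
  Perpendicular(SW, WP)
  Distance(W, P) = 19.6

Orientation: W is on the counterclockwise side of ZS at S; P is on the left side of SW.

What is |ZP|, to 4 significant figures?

63.64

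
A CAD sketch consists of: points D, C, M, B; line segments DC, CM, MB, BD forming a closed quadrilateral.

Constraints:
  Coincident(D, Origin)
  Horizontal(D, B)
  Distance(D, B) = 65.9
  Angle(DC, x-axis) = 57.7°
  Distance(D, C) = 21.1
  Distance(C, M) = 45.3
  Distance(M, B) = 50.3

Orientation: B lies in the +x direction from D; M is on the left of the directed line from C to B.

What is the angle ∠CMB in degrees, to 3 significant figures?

73.7°

Checks: |CM| = 45.30 ✓; |MB| = 50.30 ✓.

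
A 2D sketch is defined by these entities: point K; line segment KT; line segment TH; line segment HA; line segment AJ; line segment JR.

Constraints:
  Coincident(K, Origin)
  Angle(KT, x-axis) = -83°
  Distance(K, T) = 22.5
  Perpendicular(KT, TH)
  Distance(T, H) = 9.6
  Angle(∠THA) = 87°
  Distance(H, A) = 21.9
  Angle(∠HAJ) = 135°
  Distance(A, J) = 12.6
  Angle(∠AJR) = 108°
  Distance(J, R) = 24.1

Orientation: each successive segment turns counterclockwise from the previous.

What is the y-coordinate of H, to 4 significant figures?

-21.16

K is at the origin; KT runs at -83.0° with length 22.5, so T = (2.742, -22.33). The perpendicularity gives TH at right angles to KT, so TH runs at 7.000°; with |TH| = 9.6, H = (12.27, -21.16). So H.y = -21.16.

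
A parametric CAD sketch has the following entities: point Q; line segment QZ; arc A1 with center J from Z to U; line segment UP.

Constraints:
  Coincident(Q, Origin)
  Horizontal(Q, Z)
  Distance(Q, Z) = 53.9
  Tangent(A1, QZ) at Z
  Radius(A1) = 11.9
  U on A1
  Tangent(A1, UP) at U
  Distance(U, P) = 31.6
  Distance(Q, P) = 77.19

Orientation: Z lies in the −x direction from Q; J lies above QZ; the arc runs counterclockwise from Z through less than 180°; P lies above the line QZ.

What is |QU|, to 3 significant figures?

48.2

Checks: |JU| = 11.90 ✓; ∠(JU, UP) = 90.00° ✓; |UP| = 31.60 ✓; |QP| = 77.19 ✓.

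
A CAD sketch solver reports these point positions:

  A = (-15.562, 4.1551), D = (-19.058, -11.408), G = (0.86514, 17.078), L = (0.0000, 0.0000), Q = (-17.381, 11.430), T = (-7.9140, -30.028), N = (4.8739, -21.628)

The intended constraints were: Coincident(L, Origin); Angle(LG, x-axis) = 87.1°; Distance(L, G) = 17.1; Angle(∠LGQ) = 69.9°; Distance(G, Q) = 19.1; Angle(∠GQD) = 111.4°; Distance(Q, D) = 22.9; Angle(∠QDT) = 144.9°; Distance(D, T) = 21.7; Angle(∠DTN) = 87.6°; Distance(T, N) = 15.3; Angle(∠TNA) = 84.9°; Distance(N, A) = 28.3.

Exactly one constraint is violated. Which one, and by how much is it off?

Distance(N, A) = 28.3 — off by 4.60.

L = (0.00, 0.00) ✓; LG at 87.10° ✓; |LG| = 17.10 ✓; ∠LGQ = 69.90° ✓; |GQ| = 19.10 ✓; ∠GQD = 111.4° ✓; |QD| = 22.90 ✓; ∠QDT = 144.9° ✓; |DT| = 21.70 ✓; ∠DTN = 87.60° ✓; |TN| = 15.30 ✓; ∠TNA = 84.90° ✓; |NA| = 32.90 ✗.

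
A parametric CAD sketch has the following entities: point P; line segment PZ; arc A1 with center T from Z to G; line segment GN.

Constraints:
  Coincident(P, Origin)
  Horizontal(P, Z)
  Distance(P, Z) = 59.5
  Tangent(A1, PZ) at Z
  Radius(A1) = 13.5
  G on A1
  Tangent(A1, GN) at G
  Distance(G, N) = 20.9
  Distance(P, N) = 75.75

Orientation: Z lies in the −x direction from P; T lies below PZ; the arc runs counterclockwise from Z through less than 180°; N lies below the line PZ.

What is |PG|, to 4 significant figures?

74.46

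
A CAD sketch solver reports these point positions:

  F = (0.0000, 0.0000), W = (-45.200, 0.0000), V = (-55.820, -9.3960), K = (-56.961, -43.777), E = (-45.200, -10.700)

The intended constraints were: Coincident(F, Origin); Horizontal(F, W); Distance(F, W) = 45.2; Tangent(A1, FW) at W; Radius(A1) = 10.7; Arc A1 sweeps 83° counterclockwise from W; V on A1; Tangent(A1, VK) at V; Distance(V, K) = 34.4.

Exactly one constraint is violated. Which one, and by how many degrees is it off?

Tangent(A1, VK) at V — off by 5.10°.

F = (0.00, 0.00) ✓; F.y = 0.00, W.y = 0.00 ✓; |FW| = 45.20 ✓; ∠(EW, WF) = 90.00° ✓; |EW| = 10.70 ✓; bearing(E→V) − bearing(E→W) = 83.00° ✓; |EV| = 10.70 ✓; ∠(EV, VK) = 84.90° ✗; |VK| = 34.40 ✓.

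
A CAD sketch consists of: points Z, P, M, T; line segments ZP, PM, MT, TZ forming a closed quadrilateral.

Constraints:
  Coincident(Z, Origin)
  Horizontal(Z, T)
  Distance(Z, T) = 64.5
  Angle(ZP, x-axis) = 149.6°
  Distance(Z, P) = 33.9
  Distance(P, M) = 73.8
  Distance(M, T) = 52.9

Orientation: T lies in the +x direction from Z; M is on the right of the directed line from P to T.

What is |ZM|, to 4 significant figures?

41.59

Z is at the origin; Z and T share the same y with |ZT| = 64.5 and T in +x, so T = (64.5, 0). ZP runs at 149.6° with |ZP| = 33.9, so P = (-29.24, 17.15). M is determined by |PM| = 73.8 and |MT| = 52.9 together: it lies at the intersection of circle(P, 73.8) and circle(T, 52.9). With |PT| = 95.30, the foot of the radical line on PT is 61.54 from P and the perpendicular offset is √(73.8² − 61.54²) = 40.73. Taking the right-of-PT solution: M = (23.96, -33.99).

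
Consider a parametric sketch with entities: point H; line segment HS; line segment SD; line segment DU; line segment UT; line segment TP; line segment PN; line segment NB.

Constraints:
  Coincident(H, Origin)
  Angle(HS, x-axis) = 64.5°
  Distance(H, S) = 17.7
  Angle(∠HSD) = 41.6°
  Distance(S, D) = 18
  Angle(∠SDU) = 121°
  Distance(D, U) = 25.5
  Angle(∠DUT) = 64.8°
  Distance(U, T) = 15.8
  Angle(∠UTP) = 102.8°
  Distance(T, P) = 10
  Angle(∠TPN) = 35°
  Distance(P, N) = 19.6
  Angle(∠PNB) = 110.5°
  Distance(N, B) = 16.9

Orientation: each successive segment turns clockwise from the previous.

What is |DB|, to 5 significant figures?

42.204

∠TPN = 35.0° gives PN at -110.30° from the x-axis; with |PN| = 19.6, N = (-9.2184, -18.028). ∠PNB = 110.5° gives NB at -179.80° from the x-axis; with |NB| = 16.9, B = (-26.118, -18.087). Then |DB| = |B − D| = 42.204.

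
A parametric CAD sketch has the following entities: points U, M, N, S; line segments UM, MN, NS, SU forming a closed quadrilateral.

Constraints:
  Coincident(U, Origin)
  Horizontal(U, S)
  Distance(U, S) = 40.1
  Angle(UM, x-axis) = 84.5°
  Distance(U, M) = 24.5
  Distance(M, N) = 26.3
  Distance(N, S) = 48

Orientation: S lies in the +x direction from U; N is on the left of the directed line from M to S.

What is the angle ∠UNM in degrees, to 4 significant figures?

17.96°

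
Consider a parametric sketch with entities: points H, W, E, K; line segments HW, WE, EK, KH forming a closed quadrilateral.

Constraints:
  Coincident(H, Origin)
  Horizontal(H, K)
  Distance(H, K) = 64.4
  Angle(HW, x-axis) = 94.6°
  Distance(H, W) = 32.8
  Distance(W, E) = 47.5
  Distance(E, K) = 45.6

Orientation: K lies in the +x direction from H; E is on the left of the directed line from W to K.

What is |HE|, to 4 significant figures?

60.17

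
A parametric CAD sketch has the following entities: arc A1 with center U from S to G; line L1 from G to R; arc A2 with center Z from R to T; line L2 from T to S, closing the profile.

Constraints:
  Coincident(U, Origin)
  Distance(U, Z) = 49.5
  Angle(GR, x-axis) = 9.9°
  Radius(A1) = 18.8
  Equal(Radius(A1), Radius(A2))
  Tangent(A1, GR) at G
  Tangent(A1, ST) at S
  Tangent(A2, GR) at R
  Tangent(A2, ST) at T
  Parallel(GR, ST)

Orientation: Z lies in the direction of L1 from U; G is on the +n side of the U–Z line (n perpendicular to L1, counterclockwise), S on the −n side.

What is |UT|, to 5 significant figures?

52.950

The slot axis is L1's direction at 9.9°, so u = (cos 9.9°, sin 9.9°) = (0.98511, 0.17193) and n = (−sin 9.9°, cos 9.9°) = (-0.17193, 0.98511). U is at the origin and Z lies 49.5 along u from U, so Z = 49.5·u = (48.763, 8.5105). Tangency of A1 to both parallel lines with radius 18.8 puts G and S at U ± 18.8·n: G = (-3.2323, 18.520), S = (3.2323, -18.520). Equal radii place R and T the same way about Z: R = Z + 18.8·n = (45.531, 27.031), T = Z − 18.8·n = (51.995, -10.010). Then |UT| = |T − U| = 52.950.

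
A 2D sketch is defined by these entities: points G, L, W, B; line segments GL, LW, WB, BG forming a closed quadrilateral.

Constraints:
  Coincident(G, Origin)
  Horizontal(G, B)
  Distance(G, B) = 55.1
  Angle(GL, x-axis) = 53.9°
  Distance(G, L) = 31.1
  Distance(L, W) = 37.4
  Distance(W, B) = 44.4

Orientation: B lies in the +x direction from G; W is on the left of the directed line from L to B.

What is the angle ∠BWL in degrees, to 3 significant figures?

65.3°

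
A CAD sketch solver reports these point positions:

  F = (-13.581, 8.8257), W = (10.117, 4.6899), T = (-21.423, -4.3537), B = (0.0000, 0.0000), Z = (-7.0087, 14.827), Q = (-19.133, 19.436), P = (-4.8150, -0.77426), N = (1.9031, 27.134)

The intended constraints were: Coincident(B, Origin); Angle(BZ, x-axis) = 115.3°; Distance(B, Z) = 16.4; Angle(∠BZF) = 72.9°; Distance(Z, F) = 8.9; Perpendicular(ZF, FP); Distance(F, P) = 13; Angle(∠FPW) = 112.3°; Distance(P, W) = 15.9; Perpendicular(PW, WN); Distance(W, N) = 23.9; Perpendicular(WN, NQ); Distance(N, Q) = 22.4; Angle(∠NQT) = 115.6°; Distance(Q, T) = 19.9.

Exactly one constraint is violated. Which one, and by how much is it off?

Distance(Q, T) = 19.9 — off by 4.00.

B = (0.00, 0.00) ✓; BZ at 115.3° ✓; |BZ| = 16.40 ✓; ∠BZF = 72.90° ✓; |ZF| = 8.900 ✓; ∠(ZF, FP) = 90.00° ✓; |FP| = 13.00 ✓; ∠FPW = 112.3° ✓; |PW| = 15.90 ✓; ∠(PW, WN) = 90.00° ✓; |WN| = 23.90 ✓; ∠(WN, NQ) = 90.00° ✓; |NQ| = 22.40 ✓; ∠NQT = 115.6° ✓; |QT| = 23.90 ✗.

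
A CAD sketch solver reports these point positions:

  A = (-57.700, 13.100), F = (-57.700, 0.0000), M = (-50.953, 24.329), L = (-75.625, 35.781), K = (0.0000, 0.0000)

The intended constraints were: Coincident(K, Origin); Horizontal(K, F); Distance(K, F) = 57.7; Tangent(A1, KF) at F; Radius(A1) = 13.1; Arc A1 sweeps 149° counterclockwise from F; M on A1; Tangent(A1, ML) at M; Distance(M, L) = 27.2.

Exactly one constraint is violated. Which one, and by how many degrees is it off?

Tangent(A1, ML) at M — off by 6.10°.

K = (0.00, 0.00) ✓; K.y = 0.00, F.y = 0.00 ✓; |KF| = 57.70 ✓; ∠(AF, FK) = 90.00° ✓; |AF| = 13.10 ✓; bearing(A→M) − bearing(A→F) = 149.0° ✓; |AM| = 13.10 ✓; ∠(AM, ML) = 83.90° ✗; |ML| = 27.20 ✓.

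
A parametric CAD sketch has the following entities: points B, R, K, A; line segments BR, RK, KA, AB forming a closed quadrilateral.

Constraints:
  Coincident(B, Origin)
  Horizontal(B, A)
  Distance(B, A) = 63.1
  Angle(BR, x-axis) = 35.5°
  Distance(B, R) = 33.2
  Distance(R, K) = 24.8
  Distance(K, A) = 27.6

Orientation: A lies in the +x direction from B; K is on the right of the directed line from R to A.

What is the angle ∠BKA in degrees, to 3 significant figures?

166°

Checks: |RK| = 24.80 ✓; |KA| = 27.60 ✓.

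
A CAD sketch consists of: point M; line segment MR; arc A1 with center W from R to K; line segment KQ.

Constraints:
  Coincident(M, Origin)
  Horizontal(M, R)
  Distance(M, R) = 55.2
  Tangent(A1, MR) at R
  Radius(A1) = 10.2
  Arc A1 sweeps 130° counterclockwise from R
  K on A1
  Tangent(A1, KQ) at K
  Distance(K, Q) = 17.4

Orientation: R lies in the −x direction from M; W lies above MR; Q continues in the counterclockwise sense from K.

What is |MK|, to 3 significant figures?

50.3

M is at the origin; MR is horizontal with |MR| = 55.2 and R on the −x side, so R = (-55.2, 0.00). Since A1 is tangent to MR there, WR ⟂ MR, so W = R + (0, 10.2) = (-55.2, 10.2). On A1, R sits at bearing -90° from W; a 130° counterclockwise sweep puts K at bearing 40°, so K = W + 10.2·(cos 40°, sin 40°) = (-47.4, 16.8). Then |MK| = |K − M| = 50.3.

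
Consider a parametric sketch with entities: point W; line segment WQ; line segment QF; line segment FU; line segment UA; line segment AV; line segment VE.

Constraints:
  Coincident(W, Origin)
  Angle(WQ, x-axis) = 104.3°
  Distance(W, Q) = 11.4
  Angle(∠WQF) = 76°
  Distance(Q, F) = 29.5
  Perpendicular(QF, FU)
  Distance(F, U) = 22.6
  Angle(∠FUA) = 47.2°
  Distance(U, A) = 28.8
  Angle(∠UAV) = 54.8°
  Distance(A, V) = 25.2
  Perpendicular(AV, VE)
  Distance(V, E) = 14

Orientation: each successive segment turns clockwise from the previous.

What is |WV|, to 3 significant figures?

33.0

∠FUA = 47.2° gives UA at 138° from the x-axis; with |UA| = 28.8, A = (5.57, 8.06). ∠UAV = 54.8° gives AV at 12.3° from the x-axis; with |AV| = 25.2, V = (30.2, 13.4). Then |WV| = |V − W| = 33.0.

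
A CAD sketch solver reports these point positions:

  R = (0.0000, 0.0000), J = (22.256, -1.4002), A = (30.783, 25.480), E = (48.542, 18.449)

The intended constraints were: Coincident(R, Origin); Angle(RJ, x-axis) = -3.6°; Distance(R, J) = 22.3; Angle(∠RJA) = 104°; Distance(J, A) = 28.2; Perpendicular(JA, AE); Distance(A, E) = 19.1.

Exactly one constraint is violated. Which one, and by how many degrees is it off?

Perpendicular(JA, AE) — off by 4.00°.

R = (0.00, 0.00) ✓; RJ at -3.600° ✓; |RJ| = 22.30 ✓; ∠RJA = 104.0° ✓; |JA| = 28.20 ✓; ∠(JA, AE) = 94.00° ✗; |AE| = 19.10 ✓.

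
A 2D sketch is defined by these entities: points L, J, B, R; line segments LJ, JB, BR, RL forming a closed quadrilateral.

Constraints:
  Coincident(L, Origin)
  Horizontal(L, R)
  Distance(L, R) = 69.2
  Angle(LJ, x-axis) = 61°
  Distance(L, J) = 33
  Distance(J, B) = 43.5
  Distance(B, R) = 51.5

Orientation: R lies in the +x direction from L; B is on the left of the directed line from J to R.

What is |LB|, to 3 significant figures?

73.4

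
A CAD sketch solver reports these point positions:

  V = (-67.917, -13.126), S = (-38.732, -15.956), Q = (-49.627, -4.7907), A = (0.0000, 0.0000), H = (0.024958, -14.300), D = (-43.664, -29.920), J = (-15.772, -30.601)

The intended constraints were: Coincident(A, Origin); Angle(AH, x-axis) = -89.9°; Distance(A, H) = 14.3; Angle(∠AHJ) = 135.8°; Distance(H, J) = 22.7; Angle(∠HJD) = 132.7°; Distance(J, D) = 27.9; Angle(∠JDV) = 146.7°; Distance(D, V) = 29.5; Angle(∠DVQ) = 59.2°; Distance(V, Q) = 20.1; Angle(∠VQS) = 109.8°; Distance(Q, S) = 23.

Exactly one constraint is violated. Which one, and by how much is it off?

Distance(Q, S) = 23 — off by 7.40.

A = (0.00, 0.00) ✓; AH at -89.90° ✓; |AH| = 14.30 ✓; ∠AHJ = 135.8° ✓; |HJ| = 22.70 ✓; ∠HJD = 132.7° ✓; |JD| = 27.90 ✓; ∠JDV = 146.7° ✓; |DV| = 29.50 ✓; ∠DVQ = 59.20° ✓; |VQ| = 20.10 ✓; ∠VQS = 109.8° ✓; |QS| = 15.60 ✗.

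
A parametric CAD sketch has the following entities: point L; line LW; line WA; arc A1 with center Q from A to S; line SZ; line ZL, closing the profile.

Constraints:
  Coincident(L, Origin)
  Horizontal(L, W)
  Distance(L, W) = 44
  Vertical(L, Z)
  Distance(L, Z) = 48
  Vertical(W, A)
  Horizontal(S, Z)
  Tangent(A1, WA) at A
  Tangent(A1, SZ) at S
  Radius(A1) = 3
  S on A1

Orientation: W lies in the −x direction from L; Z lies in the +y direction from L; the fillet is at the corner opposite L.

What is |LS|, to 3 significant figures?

63.1

The virtual corner opposite L is at (-44.0, 48.0). A1 meets WA tangentially, so QA is at right angles to WA and since A1 is tangent to SZ there, QS ⟂ SZ, with radius 3.0, so the center Q sits 3.0 in from both sides at Q = (-41.0, 45.0). That places the tangent points at A = (-44.0, 45.0) on WA and S = (-41.0, 48.0) on SZ. Then |LS| = |S − L| = 63.1.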